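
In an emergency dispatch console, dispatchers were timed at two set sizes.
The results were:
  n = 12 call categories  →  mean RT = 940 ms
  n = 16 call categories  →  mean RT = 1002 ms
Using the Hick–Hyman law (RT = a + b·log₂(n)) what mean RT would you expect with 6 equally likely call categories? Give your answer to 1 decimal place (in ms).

790.6 ms

RT is linear in log₂ n, so two points fix the line:
  b = (1002 − 940) / (log₂ 16 − log₂ 12) = 62 / (4 − 3.5850) = 149.384 ms/bit
  a = 940 − 149.384 × 3.5850 = 404.464 ms
Then RT(6) = 404.464 + 149.384 × log₂ 6 = 404.464 + 149.384 × 2.5850 ≈ 790.616 ms.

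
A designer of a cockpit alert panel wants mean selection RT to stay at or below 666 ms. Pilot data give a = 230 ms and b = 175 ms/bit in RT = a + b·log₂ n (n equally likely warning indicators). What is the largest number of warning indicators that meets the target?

5

Set 230 + 175·log₂ n ≤ 666 → log₂ n ≤ (666 − 230)/175 = 2.4914.
So n ≤ 2^2.4914 = 5.623; the largest integer n is 5.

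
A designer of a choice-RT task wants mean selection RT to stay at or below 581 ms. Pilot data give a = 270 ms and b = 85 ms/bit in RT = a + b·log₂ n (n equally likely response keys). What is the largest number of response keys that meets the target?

12

85·log₂ n ≤ 581 − 270 = 311, giving log₂ n ≤ 3.6588 and n ≤ 12.630. The largest whole number is 12.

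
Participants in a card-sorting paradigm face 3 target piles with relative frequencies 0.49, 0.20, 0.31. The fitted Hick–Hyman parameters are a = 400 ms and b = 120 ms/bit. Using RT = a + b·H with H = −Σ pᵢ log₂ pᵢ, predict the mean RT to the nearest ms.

579 ms

H = 0.49·log₂(1/0.49) + 0.20·log₂(1/0.20) + 0.31·log₂(1/0.31) = 1.4925 bits.
RT = 400 + 120 × 1.4925 = 579.10 ms.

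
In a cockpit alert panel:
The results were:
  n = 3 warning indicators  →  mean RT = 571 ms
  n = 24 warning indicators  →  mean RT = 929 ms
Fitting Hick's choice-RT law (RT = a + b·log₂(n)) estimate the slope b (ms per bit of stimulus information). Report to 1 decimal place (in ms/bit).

119.3 ms/bit

b = (RT₂ − RT₁)/(log₂ n₂ − log₂ n₁) = (929 − 571)/(4.5850 − 1.5850) = 119.333 ms/bit.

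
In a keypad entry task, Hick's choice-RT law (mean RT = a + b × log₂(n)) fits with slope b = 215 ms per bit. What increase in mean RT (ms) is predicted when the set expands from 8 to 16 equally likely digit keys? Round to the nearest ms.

The intercept a cancels: ΔRT = b·(log₂ n₂ − log₂ n₁) = b·log₂(n₂/n₁).
log₂(16) − log₂(8) = log₂(16/8) = log₂(2) = 1.
ΔRT = 215 × 1.0000 = 215.000 ms.

215 ms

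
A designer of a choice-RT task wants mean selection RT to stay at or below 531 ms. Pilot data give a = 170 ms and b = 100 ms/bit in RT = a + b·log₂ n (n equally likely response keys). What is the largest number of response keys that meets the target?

12

100·log₂ n ≤ 531 − 170 = 361, giving log₂ n ≤ 3.6100 and n ≤ 12.210. The largest whole number is 12.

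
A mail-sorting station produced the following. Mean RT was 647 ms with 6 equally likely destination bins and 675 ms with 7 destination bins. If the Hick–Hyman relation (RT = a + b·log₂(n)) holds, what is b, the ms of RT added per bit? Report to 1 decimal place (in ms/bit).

125.9 ms/bit

The slope on a log₂ axis is (675 − 647) / (2.8074 − 2.5850) = 125.904 ms/bit.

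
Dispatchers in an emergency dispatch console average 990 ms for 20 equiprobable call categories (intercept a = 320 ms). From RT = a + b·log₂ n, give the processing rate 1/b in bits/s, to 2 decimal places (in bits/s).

6.45 bits/s

Choice component = 990 − 320 = 670 ms over log₂(20) = 4.3219 bits.
b = 670 / 4.3219 = 155.023 ms/bit, so 1/b = 6.451 bits/s.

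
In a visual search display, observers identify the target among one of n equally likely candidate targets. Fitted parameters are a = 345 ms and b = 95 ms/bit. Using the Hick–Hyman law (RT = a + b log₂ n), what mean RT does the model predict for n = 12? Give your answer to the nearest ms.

log₂(12) = 3.5850 bits, so RT = 345 + 95 × 3.5850 ≈ 685.571 ms.

686 ms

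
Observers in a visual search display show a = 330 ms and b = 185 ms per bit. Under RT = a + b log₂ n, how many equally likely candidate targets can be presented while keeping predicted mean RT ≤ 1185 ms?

Information budget: (1185 − 330)/185 = 4.6216 bits, so n ≤ 2^4.6216 = 24.618 → at most 24.

24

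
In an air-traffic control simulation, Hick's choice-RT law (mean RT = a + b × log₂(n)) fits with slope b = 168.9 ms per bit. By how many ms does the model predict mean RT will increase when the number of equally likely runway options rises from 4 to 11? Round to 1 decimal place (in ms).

The intercept a cancels: ΔRT = b·(log₂ n₂ − log₂ n₁) = b·log₂(n₂/n₁).
log₂(11) − log₂(4) = 3.4594 − 2 = 1.4594.
ΔRT = 168.9 × 1.4594 = 246.498 ms.

246.5 ms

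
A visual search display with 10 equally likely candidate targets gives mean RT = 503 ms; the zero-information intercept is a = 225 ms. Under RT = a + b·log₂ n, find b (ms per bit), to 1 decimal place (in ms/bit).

83.7 ms/bit

log₂(10) = 3.3219 bits.
b = (RT − a)/log₂ n = (503 − 225) / 3.3219 = 83.686 ms/bit.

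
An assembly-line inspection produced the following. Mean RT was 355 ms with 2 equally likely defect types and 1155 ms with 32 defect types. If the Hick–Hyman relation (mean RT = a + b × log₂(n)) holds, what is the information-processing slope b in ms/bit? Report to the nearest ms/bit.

200 ms/bit

Slope: b = (1155 − 355) / (log₂ 32 − log₂ 2) = 800/4.0000 = 200 ms/bit.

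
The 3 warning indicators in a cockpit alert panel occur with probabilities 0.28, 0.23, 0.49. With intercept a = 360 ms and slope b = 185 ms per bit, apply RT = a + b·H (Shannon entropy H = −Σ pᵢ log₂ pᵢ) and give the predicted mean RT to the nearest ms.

H = 0.28·log₂(1/0.28) + 0.23·log₂(1/0.23) + 0.49·log₂(1/0.49) = 1.5062 bits.
RT = 360 + 185 × 1.5062 = 638.64 ms.

639 ms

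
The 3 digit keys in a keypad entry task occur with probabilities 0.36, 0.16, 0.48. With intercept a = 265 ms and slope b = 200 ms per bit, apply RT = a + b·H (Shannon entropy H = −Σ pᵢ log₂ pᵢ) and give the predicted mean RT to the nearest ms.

H = 0.36·log₂(1/0.36) + 0.16·log₂(1/0.16) + 0.48·log₂(1/0.48) = 1.4619 bits.
RT = 265 + 200 × 1.4619 = 557.38 ms.

557 ms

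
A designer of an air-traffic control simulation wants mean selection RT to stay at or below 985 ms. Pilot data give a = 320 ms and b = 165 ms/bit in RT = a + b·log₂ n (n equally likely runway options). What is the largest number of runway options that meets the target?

16

165·log₂ n ≤ 985 − 320 = 665, giving log₂ n ≤ 4.0303 and n ≤ 16.340. The largest whole number is 16.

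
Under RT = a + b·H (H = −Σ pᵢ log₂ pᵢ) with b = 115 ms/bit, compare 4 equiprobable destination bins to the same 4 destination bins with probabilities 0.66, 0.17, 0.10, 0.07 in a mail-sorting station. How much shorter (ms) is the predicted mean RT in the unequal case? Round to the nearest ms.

65 ms

The RT saving is b·ΔH. Equiprobable H₀ = log₂(4) = 2.0000 bits; with the given probabilities H = 1.4310 bits.
b·(H₀ − H) = 115 × (2.0000 − 1.4310) = 65.44 ms.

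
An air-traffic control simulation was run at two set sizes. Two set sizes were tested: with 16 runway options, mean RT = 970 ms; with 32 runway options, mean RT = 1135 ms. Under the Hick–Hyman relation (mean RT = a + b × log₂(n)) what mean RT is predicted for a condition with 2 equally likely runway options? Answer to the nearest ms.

475 ms

Fit slope and intercept:
  b = (1135 − 970) / (log₂ 32 − log₂ 16) = 165 / (5 − 4) = 165 ms/bit
  a = 970 − 165 × 4 = 310 ms
Then RT(2) = 310 + 165 × log₂ 2 = 310 + 165 × 1 ≈ 475.000 ms.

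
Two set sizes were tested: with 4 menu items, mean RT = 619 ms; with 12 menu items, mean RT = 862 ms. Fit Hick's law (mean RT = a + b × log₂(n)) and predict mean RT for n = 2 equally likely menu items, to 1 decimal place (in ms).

RT is linear in log₂ n, so two points fix the line:
  b = (862 − 619) / (log₂ 12 − log₂ 4) = 243 / (3.5850 − 2) = 153.316 ms/bit
  a = 619 − 153.316 × 2 = 312.368 ms
Then RT(2) = 312.368 + 153.316 × log₂ 2 = 312.368 + 153.316 × 1 ≈ 465.684 ms.

465.7 ms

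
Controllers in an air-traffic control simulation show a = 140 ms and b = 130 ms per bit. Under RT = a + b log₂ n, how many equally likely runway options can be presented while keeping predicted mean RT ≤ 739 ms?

24

Set 140 + 130·log₂ n ≤ 739 → log₂ n ≤ (739 − 140)/130 = 4.6077.
So n ≤ 2^4.6077 = 24.381; the largest integer n is 24.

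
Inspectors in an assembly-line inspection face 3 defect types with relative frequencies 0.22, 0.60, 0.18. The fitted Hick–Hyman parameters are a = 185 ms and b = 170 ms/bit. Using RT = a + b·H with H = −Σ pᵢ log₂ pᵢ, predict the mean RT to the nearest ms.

418 ms

Entropy contributions −pᵢ log₂ pᵢ: 0.4806, 0.4422, 0.4453; sum H = 1.3681 bits.
RT = a + bH = 185 + 170·1.3681 = 417.57 ms.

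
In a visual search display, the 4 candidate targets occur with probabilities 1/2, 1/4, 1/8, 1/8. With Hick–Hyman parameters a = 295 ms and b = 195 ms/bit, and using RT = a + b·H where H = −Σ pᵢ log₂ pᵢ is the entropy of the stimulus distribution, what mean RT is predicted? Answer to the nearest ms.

Each term −pᵢ log₂ pᵢ: 0.5·1 + 0.25·2 + 0.125·3 + 0.125·3; summed, H = 1.750 bits.
Mean RT = a + bH = 295 + 195·1.750 = 636.25 ms.

636 ms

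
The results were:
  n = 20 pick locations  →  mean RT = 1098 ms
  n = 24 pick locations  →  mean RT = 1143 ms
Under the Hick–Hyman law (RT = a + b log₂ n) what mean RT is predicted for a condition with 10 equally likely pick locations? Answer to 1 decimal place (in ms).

926.9 ms

With log₂ n on the abscissa the relation is linear; from the two conditions:
  b = (1143 − 1098) / (log₂ 24 − log₂ 20) = 45 / (4.5850 − 4.3219) = 171.080 ms/bit
  a = 1098 − 171.080 × 4.3219 = 358.603 ms
Then RT(10) = 358.603 + 171.080 × log₂ 10 = 358.603 + 171.080 × 3.3219 ≈ 926.920 ms.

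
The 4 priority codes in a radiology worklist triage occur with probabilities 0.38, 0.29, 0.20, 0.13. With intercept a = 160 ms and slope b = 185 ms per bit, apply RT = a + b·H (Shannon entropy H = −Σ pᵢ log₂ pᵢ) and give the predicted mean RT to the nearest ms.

511 ms

Entropy contributions −pᵢ log₂ pᵢ: 0.5305, 0.5179, 0.4644, 0.3826; sum H = 1.8954 bits.
RT = a + bH = 160 + 185·1.8954 = 510.65 ms.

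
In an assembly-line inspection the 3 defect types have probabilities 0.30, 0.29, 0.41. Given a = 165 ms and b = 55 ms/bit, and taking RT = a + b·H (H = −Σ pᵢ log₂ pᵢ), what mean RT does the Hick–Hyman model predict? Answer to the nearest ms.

251 ms

H = 0.30·log₂(1/0.30) + 0.29·log₂(1/0.29) + 0.41·log₂(1/0.41) = 1.5664 bits.
RT = 165 + 55 × 1.5664 = 251.15 ms.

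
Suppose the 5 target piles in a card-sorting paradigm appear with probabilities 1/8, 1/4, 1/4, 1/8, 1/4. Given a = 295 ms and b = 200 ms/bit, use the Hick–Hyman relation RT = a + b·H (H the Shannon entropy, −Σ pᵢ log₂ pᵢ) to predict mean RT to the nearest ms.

Each term −pᵢ log₂ pᵢ: 0.125·3 + 0.25·2 + 0.25·2 + 0.125·3 + 0.25·2; summed, H = 2.250 bits.
Mean RT = a + bH = 295 + 200·2.250 = 745.00 ms.

745 ms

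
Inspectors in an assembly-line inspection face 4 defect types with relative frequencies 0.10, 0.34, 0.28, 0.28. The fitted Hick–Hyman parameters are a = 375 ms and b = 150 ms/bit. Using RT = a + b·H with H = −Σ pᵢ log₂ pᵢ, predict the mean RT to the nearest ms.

658 ms

H = 0.10·log₂(1/0.10) + 0.34·log₂(1/0.34) + 0.28·log₂(1/0.28) + 0.28·log₂(1/0.28) = 1.8898 bits.
RT = 375 + 150 × 1.8898 = 658.47 ms.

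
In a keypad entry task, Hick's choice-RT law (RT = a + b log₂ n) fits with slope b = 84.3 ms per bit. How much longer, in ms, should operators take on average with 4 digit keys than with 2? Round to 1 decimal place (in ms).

Only the slope matters, since a is common to both: ΔRT = b·log₂(n₂/n₁).
log₂(4) − log₂(2) = log₂(4/2) = log₂(2) = 1.
ΔRT = 84.3 × 1.0000 = 84.300 ms.

84.3 ms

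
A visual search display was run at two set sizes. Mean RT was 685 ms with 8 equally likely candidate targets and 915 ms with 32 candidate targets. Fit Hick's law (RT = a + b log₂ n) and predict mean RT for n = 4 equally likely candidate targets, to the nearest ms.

RT is linear in log₂ n, so two points fix the line:
  b = (915 − 685) / (log₂ 32 − log₂ 8) = 230 / (5 − 3) = 115 ms/bit
  a = 685 − 115 × 3 = 340 ms
Then RT(4) = 340 + 115 × log₂ 4 = 340 + 115 × 2 ≈ 570.000 ms.

570 ms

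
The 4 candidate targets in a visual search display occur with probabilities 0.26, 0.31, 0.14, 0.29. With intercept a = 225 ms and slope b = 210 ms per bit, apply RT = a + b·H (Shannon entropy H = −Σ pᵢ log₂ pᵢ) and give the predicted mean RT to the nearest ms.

Entropy contributions −pᵢ log₂ pᵢ: 0.5053, 0.5238, 0.3971, 0.5179; sum H = 1.9441 bits.
RT = a + bH = 225 + 210·1.9441 = 633.26 ms.

633 ms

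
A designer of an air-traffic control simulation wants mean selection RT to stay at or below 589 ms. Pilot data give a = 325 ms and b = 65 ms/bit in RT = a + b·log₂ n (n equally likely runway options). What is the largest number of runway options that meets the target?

16

Set 325 + 65·log₂ n ≤ 589 → log₂ n ≤ (589 − 325)/65 = 4.0615.
So n ≤ 2^4.0615 = 16.697; the largest integer n is 16.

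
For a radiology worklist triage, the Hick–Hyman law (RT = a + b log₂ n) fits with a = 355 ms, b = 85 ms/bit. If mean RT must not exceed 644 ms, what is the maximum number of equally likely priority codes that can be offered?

10

Set 355 + 85·log₂ n ≤ 644 → log₂ n ≤ (644 − 355)/85 = 3.4000.
So n ≤ 2^3.4000 = 10.556; the largest integer n is 10.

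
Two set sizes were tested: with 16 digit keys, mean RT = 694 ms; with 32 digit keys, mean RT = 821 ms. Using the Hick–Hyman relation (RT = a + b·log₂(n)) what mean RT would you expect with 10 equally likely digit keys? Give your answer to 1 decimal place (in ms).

607.9 ms

Fit slope and intercept:
  b = (821 − 694) / (log₂ 32 − log₂ 16) = 127 / (5 − 4) = 127.000 ms/bit
  a = 694 − 127.000 × 4 = 186.000 ms
Then RT(10) = 186.000 + 127.000 × log₂ 10 = 186.000 + 127.000 × 3.3219 ≈ 607.885 ms.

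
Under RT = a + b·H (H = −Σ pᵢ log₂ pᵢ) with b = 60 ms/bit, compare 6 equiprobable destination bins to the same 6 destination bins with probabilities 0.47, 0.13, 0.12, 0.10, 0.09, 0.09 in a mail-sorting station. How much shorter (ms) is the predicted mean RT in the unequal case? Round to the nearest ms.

The RT saving is b·ΔH. Equiprobable H₀ = log₂(6) = 2.5850 bits; with the given probabilities H = 2.2192 bits.
b·(H₀ − H) = 60 × (2.5850 − 2.2192) = 21.95 ms.

22 ms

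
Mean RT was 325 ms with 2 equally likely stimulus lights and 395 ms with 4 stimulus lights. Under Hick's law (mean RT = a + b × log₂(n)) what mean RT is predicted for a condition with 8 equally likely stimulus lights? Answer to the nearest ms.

465 ms

Fit slope and intercept:
  b = (395 − 325) / (log₂ 4 − log₂ 2) = 70 / (2 − 1) = 70 ms/bit
  a = 325 − 70 × 1 = 255 ms
Then RT(8) = 255 + 70 × log₂ 8 = 255 + 70 × 3 ≈ 465.000 ms.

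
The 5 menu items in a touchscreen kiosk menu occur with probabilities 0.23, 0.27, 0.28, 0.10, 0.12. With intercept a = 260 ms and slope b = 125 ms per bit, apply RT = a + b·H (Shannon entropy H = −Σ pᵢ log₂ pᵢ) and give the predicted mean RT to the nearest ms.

536 ms

Entropy contributions −pᵢ log₂ pᵢ: 0.4877, 0.5100, 0.5142, 0.3322, 0.3671; sum H = 2.2112 bits.
RT = a + bH = 260 + 125·2.2112 = 536.40 ms.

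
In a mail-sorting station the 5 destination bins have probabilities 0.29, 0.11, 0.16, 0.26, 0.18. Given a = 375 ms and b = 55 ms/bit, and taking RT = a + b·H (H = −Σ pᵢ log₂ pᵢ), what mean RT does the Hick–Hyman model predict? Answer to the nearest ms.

498 ms

Entropy contributions −pᵢ log₂ pᵢ: 0.5179, 0.3503, 0.4230, 0.5053, 0.4453; sum H = 2.2418 bits.
RT = a + bH = 375 + 55·2.2418 = 498.30 ms.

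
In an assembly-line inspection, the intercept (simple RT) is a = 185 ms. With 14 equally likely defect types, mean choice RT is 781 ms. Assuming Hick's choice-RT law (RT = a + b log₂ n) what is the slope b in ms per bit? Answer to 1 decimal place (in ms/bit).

156.5 ms/bit

b = (781 − 185) / log₂(14) = 596 / 3.8074 = 156.539 ms/bit.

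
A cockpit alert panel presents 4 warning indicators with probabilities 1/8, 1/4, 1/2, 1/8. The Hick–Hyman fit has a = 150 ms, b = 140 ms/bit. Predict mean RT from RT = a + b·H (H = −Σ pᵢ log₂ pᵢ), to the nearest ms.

H = −Σ pᵢ log₂ pᵢ = 0.125·3 + 0.25·2 + 0.5·1 + 0.125·3 = 1.750 bits.
RT = 150 + 140 × 1.750 = 395.00 ms.

395 ms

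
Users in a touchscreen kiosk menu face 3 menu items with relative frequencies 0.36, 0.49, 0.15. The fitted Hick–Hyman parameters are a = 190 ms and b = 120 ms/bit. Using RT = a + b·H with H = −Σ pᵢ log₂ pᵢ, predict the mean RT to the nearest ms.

363 ms

H = 0.36·log₂(1/0.36) + 0.49·log₂(1/0.49) + 0.15·log₂(1/0.15) = 1.4454 bits.
RT = 190 + 120 × 1.4454 = 363.45 ms.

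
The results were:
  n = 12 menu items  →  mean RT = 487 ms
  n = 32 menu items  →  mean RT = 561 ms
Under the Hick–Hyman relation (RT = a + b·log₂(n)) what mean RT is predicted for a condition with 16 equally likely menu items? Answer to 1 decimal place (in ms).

Fit slope and intercept:
  b = (561 − 487) / (log₂ 32 − log₂ 12) = 74 / (5 − 3.5850) = 52.295 ms/bit
  a = 487 − 52.295 × 3.5850 = 299.523 ms
Then RT(16) = 299.523 + 52.295 × log₂ 16 = 299.523 + 52.295 × 4 ≈ 508.705 ms.

508.7 ms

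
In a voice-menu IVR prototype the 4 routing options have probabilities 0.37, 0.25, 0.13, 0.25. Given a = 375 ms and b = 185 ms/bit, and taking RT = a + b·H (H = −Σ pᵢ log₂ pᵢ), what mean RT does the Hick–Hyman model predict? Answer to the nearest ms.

Entropy contributions −pᵢ log₂ pᵢ: 0.5307, 0.5000, 0.3826, 0.5000; sum H = 1.9134 bits.
RT = a + bH = 375 + 185·1.9134 = 728.97 ms.

729 ms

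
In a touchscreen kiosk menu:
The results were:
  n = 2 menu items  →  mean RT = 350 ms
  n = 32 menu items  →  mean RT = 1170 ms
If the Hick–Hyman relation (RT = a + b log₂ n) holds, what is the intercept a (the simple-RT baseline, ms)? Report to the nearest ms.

The slope on a log₂ axis is (1170 − 350) / (5 − 1) = 205 ms/bit.
Intercept: a = 350 − 205·log₂(2) = 145.000 ms.

145 ms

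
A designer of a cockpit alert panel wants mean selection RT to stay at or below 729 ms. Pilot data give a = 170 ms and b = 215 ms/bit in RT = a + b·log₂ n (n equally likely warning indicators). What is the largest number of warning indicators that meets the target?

6

215·log₂ n ≤ 729 − 170 = 559, giving log₂ n ≤ 2.6000 and n ≤ 6.063. The largest whole number is 6.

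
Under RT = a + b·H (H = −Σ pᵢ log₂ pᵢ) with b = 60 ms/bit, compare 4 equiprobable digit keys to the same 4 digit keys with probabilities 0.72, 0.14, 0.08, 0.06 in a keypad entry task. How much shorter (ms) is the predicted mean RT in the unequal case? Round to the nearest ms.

The RT saving is b·ΔH. Equiprobable H₀ = log₂(4) = 2.0000 bits; with the given probabilities H = 1.2734 bits.
b·(H₀ − H) = 60 × (2.0000 − 1.2734) = 43.60 ms.

44 ms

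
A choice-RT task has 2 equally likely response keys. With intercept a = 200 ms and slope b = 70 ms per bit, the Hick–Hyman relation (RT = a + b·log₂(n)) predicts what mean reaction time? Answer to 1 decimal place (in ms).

log₂(2) = 1 bits, so RT = 200 + 70 × 1 ≈ 270.000 ms.

270.0 ms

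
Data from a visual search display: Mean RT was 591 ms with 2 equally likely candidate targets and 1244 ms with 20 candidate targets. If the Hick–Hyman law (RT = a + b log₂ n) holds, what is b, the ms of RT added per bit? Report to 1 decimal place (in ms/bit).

b = (RT₂ − RT₁)/(log₂ n₂ − log₂ n₁) = (1244 − 591)/(4.3219 − 1) = 196.573 ms/bit.

196.6 ms/bit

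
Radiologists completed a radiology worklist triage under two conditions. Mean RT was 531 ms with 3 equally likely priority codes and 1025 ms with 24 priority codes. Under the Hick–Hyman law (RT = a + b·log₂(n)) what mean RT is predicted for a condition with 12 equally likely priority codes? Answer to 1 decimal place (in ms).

860.3 ms

RT is linear in log₂ n, so two points fix the line:
  b = (1025 − 531) / (log₂ 24 − log₂ 3) = 494 / (4.5850 − 1.5850) = 164.667 ms/bit
  a = 531 − 164.667 × 1.5850 = 270.010 ms
Then RT(12) = 270.010 + 164.667 × log₂ 12 = 270.010 + 164.667 × 3.5850 ≈ 860.333 ms.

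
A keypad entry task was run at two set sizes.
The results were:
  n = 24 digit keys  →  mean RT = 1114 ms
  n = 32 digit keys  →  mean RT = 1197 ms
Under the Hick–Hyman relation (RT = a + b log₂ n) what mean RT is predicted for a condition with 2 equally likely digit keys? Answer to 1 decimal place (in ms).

RT is linear in log₂ n, so two points fix the line:
  b = (1197 − 1114) / (log₂ 32 − log₂ 24) = 83 / (5 − 4.5850) = 199.982 ms/bit
  a = 1114 − 199.982 × 4.5850 = 197.090 ms
Then RT(2) = 197.090 + 199.982 × log₂ 2 = 197.090 + 199.982 × 1 ≈ 397.072 ms.

397.1 ms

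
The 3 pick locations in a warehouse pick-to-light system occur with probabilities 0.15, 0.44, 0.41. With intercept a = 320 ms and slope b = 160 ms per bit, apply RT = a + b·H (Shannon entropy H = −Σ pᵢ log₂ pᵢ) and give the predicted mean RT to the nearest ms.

553 ms

H = 0.15·log₂(1/0.15) + 0.44·log₂(1/0.44) + 0.41·log₂(1/0.41) = 1.4591 bits.
RT = 320 + 160 × 1.4591 = 553.45 ms.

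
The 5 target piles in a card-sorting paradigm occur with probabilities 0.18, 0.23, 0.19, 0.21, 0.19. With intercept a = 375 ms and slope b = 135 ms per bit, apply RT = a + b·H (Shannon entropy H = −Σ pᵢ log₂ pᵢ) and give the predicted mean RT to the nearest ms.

688 ms

Entropy contributions −pᵢ log₂ pᵢ: 0.4453, 0.4877, 0.4552, 0.4728, 0.4552; sum H = 2.3163 bits.
RT = a + bH = 375 + 135·2.3163 = 687.69 ms.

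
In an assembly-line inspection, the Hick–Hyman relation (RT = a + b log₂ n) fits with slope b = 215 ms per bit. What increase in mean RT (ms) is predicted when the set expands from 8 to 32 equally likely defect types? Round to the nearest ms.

430 ms

ΔRT = (a + b log₂ n₂) − (a + b log₂ n₁) = b·(log₂ n₂ − log₂ n₁).
log₂(32) − log₂(8) = log₂(32/8) = log₂(4) = 2.
ΔRT = 215 × 2.0000 = 430.000 ms.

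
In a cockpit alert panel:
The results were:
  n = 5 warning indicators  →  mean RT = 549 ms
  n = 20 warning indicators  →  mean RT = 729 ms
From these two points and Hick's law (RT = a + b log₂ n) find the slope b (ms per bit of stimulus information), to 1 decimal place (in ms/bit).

90.0 ms/bit

b = (RT₂ − RT₁)/(log₂ n₂ − log₂ n₁) = (729 − 549)/(4.3219 − 2.3219) = 90.000 ms/bit.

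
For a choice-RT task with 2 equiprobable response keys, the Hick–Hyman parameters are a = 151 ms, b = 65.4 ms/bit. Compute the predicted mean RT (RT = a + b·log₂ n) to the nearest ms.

216 ms

log₂(2) = 1 bits, so RT = 151 + 65.4 × 1 ≈ 216.400 ms.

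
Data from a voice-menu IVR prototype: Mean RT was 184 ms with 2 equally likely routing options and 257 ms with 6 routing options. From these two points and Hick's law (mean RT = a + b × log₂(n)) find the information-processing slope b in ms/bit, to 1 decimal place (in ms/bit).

b = (RT₂ − RT₁)/(log₂ n₂ − log₂ n₁) = (257 − 184)/(2.5850 − 1) = 46.058 ms/bit.

46.1 ms/bit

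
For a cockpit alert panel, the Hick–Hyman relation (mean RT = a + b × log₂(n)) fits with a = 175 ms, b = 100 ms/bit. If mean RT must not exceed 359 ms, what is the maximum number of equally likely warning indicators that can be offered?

Set 175 + 100·log₂ n ≤ 359 → log₂ n ≤ (359 − 175)/100 = 1.8400.
So n ≤ 2^1.8400 = 3.580; the largest integer n is 3.

3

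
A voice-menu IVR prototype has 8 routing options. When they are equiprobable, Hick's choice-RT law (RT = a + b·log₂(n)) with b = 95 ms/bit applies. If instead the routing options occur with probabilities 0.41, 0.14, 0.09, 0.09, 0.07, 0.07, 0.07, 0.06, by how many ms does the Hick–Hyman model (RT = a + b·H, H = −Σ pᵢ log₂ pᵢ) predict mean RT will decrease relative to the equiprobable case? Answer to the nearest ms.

38 ms

Equiprobable entropy H₀ = log₂ 8 = 3.0000 bits.
Skewed entropy H = −Σ pᵢ log₂ pᵢ = 2.5990 bits.
ΔRT = b·(H₀ − H) = 95 × 0.4010 = 38.09 ms.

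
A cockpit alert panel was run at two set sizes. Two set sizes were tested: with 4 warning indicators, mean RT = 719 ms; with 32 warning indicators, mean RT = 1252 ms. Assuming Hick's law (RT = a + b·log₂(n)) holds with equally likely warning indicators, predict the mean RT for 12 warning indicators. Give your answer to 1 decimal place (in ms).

With log₂ n on the abscissa the relation is linear; from the two conditions:
  b = (1252 − 719) / (log₂ 32 − log₂ 4) = 533 / (5 − 2) = 177.667 ms/bit
  a = 719 − 177.667 × 2 = 363.667 ms
Then RT(12) = 363.667 + 177.667 × log₂ 12 = 363.667 + 177.667 × 3.5850 ≈ 1000.595 ms.

1000.6 ms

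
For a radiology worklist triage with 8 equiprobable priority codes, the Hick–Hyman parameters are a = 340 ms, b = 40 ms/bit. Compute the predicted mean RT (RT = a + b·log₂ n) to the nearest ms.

log₂(8) = 3 bits, so RT = 340 + 40 × 3 ≈ 460.000 ms.

460 ms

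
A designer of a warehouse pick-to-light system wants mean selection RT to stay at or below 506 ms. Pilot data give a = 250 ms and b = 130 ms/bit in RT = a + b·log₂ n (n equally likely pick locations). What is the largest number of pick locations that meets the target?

3

Set 250 + 130·log₂ n ≤ 506 → log₂ n ≤ (506 − 250)/130 = 1.9692.
So n ≤ 2^1.9692 = 3.916; the largest integer n is 3.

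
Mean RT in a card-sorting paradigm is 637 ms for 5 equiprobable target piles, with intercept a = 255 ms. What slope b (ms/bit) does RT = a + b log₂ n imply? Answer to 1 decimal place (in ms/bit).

log₂(5) = 2.3219 bits.
b = (RT − a)/log₂ n = (637 − 255) / 2.3219 = 164.518 ms/bit.

164.5 ms/bit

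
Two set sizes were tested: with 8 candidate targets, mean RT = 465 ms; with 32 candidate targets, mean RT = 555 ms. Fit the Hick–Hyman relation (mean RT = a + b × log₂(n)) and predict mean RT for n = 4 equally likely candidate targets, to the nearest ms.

With log₂ n on the abscissa the relation is linear; from the two conditions:
  b = (555 − 465) / (log₂ 32 − log₂ 8) = 90 / (5 − 3) = 45 ms/bit
  a = 465 − 45 × 3 = 330 ms
Then RT(4) = 330 + 45 × log₂ 4 = 330 + 45 × 2 ≈ 420.000 ms.

420 ms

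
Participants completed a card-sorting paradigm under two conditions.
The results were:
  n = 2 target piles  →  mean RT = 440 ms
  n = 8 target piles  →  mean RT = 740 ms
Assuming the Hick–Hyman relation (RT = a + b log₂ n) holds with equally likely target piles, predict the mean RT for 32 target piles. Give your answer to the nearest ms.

Fit slope and intercept:
  b = (740 − 440) / (log₂ 8 − log₂ 2) = 300 / (3 − 1) = 150 ms/bit
  a = 440 − 150 × 1 = 290 ms
Then RT(32) = 290 + 150 × log₂ 32 = 290 + 150 × 5 ≈ 1040.000 ms.

1040 ms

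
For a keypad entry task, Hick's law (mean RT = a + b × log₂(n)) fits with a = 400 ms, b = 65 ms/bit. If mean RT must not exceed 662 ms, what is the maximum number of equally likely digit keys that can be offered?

65·log₂ n ≤ 662 − 400 = 262, giving log₂ n ≤ 4.0308 and n ≤ 16.345. The largest whole number is 16.

16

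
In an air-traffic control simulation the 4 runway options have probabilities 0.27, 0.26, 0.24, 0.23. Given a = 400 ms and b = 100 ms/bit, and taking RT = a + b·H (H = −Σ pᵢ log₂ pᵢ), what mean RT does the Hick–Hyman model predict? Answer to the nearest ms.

H = 0.27·log₂(1/0.27) + 0.26·log₂(1/0.26) + 0.24·log₂(1/0.24) + 0.23·log₂(1/0.23) = 1.9971 bits.
RT = 400 + 100 × 1.9971 = 599.71 ms.

600 ms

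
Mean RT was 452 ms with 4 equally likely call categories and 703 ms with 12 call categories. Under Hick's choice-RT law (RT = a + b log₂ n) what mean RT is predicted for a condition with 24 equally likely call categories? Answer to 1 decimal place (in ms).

861.4 ms

With log₂ n on the abscissa the relation is linear; from the two conditions:
  b = (703 − 452) / (log₂ 12 − log₂ 4) = 251 / (3.5850 − 2) = 158.363 ms/bit
  a = 452 − 158.363 × 2 = 135.273 ms
Then RT(24) = 135.273 + 158.363 × log₂ 24 = 135.273 + 158.363 × 4.5850 ≈ 861.363 ms.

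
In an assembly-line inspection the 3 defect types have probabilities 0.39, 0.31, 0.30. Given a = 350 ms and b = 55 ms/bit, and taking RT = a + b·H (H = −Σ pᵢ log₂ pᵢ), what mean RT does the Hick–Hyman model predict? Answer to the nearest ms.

437 ms

Entropy contributions −pᵢ log₂ pᵢ: 0.5298, 0.5238, 0.5211; sum H = 1.5747 bits.
RT = a + bH = 350 + 55·1.5747 = 436.61 ms.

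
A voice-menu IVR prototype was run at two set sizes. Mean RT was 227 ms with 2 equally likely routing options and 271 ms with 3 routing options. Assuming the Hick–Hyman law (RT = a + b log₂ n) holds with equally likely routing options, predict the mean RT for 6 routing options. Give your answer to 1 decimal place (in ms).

346.2 ms

With log₂ n on the abscissa the relation is linear; from the two conditions:
  b = (271 − 227) / (log₂ 3 − log₂ 2) = 44 / (1.5850 − 1) = 75.218 ms/bit
  a = 227 − 75.218 × 1 = 151.782 ms
Then RT(6) = 151.782 + 75.218 × log₂ 6 = 151.782 + 75.218 × 2.5850 ≈ 346.218 ms.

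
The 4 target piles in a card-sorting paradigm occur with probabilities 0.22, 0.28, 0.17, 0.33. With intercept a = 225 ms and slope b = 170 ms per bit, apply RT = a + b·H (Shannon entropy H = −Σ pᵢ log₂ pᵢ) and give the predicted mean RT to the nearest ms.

Entropy contributions −pᵢ log₂ pᵢ: 0.4806, 0.5142, 0.4346, 0.5278; sum H = 1.9572 bits.
RT = a + bH = 225 + 170·1.9572 = 557.72 ms.

558 ms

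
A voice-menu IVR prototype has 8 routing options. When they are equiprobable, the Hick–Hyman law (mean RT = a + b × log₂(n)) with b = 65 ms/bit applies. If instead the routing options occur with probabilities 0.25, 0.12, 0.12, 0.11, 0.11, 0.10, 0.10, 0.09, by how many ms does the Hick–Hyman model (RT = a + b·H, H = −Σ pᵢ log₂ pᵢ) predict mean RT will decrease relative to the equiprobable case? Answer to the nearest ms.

6 ms

Equiprobable entropy H₀ = log₂ 8 = 3.0000 bits.
Skewed entropy H = −Σ pᵢ log₂ pᵢ = 2.9117 bits.
ΔRT = b·(H₀ − H) = 65 × 0.0883 = 5.74 ms.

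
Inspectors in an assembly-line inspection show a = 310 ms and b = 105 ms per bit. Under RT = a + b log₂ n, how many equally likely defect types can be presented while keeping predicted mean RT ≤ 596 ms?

Set 310 + 105·log₂ n ≤ 596 → log₂ n ≤ (596 − 310)/105 = 2.7238.
So n ≤ 2^2.7238 = 6.606; the largest integer n is 6.

6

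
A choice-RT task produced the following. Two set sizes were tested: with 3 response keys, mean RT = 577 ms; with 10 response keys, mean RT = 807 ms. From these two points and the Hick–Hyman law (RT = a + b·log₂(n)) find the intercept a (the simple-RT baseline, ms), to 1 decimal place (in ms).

b = (RT₂ − RT₁)/(log₂ n₂ − log₂ n₁) = (807 − 577)/(3.3219 − 1.5850) = 132.415 ms/bit.
a = RT₁ − b·log₂ n₁ = 577 − 132.415 × 1.5850 = 367.127 ms.

367.1 ms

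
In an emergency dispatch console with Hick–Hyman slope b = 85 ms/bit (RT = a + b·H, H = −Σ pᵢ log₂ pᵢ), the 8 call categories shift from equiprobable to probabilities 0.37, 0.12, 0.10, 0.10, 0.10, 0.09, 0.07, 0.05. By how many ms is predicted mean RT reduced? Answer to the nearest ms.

Equiprobable entropy H₀ = log₂ 8 = 3.0000 bits.
Skewed entropy H = −Σ pᵢ log₂ pᵢ = 2.6917 bits.
ΔRT = b·(H₀ − H) = 85 × 0.3083 = 26.21 ms.

26 ms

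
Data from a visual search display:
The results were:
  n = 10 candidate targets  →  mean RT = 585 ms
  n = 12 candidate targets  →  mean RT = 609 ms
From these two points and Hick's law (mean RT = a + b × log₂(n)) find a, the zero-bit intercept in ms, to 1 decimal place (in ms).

281.9 ms

Slope: b = (609 − 585) / (log₂ 12 − log₂ 10) = 24/0.2630 = 91.243 ms/bit.
a = RT₁ − b·log₂ n₁ = 585 − 91.243 × 3.3219 = 281.898 ms.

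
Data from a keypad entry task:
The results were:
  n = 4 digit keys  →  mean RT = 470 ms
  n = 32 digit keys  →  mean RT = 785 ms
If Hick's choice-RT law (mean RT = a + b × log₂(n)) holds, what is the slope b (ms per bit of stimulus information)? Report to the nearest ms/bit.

105 ms/bit

Slope: b = (785 − 470) / (log₂ 32 − log₂ 4) = 315/3.0000 = 105 ms/bit.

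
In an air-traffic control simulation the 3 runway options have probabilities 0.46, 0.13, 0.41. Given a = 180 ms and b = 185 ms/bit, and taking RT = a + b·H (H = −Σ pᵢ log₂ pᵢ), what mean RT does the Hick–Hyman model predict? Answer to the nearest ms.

444 ms

H = 0.46·log₂(1/0.46) + 0.13·log₂(1/0.13) + 0.41·log₂(1/0.41) = 1.4254 bits.
RT = 180 + 185 × 1.4254 = 443.69 ms.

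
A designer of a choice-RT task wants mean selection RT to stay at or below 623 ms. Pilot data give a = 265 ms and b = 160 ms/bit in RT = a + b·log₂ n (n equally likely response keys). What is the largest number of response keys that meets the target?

4

Information budget: (623 − 265)/160 = 2.2375 bits, so n ≤ 2^2.2375 = 4.716 → at most 4.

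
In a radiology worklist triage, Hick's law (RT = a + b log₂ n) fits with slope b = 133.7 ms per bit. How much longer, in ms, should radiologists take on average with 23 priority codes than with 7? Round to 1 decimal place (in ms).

The intercept a cancels: ΔRT = b·(log₂ n₂ − log₂ n₁) = b·log₂(n₂/n₁).
log₂(23) − log₂(7) = 4.5236 − 2.8074 = 1.7162.
ΔRT = 133.7 × 1.7162 = 229.457 ms.

229.5 ms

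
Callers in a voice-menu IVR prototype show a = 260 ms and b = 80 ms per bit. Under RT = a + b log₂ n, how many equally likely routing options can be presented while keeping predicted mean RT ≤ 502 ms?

8

Set 260 + 80·log₂ n ≤ 502 → log₂ n ≤ (502 − 260)/80 = 3.0250.
So n ≤ 2^3.0250 = 8.140; the largest integer n is 8.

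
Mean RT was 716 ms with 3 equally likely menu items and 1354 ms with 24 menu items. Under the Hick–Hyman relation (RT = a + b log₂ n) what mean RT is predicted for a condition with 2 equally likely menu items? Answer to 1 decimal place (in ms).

Solve the two-equation system in a and b:
  b = (1354 − 716) / (log₂ 24 − log₂ 3) = 638 / (4.5850 − 1.5850) = 212.667 ms/bit
  a = 716 − 212.667 × 1.5850 = 378.931 ms
Then RT(2) = 378.931 + 212.667 × log₂ 2 = 378.931 + 212.667 × 1 ≈ 591.598 ms.

591.6 ms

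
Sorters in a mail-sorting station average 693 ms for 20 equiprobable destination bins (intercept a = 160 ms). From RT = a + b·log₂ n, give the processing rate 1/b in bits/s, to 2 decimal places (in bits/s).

8.11 bits/s

b = (693 − 160)/log₂ 20 = 533/4.3219 = 123.325 ms per bit = 0.12332 s/bit; the reciprocal is 8.109 bits/s.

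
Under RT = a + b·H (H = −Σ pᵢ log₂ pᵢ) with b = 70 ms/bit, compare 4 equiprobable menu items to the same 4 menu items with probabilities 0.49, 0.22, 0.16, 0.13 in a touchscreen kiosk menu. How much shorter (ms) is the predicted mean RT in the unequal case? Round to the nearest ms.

15 ms

Equiprobable entropy H₀ = log₂ 4 = 2.0000 bits.
Skewed entropy H = −Σ pᵢ log₂ pᵢ = 1.7905 bits.
ΔRT = b·(H₀ − H) = 70 × 0.2095 = 14.66 ms.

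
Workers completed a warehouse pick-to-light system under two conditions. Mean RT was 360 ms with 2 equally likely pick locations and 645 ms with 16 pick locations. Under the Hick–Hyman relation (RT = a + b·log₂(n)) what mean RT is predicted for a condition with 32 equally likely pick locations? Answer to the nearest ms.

RT is linear in log₂ n, so two points fix the line:
  b = (645 − 360) / (log₂ 16 − log₂ 2) = 285 / (4 − 1) = 95 ms/bit
  a = 360 − 95 × 1 = 265 ms
Then RT(32) = 265 + 95 × log₂ 32 = 265 + 95 × 5 ≈ 740.000 ms.

740 ms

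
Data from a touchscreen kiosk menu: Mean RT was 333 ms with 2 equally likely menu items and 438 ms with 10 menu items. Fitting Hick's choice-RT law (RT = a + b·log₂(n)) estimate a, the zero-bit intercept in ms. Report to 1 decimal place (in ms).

287.8 ms

b = (RT₂ − RT₁)/(log₂ n₂ − log₂ n₁) = (438 − 333)/(3.3219 − 1) = 45.221 ms/bit.
Intercept: a = 333 − 45.221·log₂(2) = 287.779 ms.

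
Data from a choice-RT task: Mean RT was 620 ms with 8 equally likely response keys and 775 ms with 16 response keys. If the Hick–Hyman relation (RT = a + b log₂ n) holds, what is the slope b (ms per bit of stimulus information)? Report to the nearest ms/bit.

b = (RT₂ − RT₁)/(log₂ n₂ − log₂ n₁) = (775 − 620)/(4 − 3) = 155 ms/bit.

155 ms/bit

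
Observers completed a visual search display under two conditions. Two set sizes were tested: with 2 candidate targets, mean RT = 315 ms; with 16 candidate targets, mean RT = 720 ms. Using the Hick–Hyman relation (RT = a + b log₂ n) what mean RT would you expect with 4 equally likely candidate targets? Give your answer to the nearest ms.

450 ms

Solve the two-equation system in a and b:
  b = (720 − 315) / (log₂ 16 − log₂ 2) = 405 / (4 − 1) = 135 ms/bit
  a = 315 − 135 × 1 = 180 ms
Then RT(4) = 180 + 135 × log₂ 4 = 180 + 135 × 2 ≈ 450.000 ms.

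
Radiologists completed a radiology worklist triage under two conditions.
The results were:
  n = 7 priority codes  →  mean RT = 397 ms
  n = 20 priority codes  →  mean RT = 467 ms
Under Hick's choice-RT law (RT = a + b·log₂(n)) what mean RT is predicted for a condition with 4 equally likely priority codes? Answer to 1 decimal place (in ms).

359.7 ms

Solve the two-equation system in a and b:
  b = (467 − 397) / (log₂ 20 − log₂ 7) = 70 / (4.3219 − 2.8074) = 46.218 ms/bit
  a = 397 − 46.218 × 2.8074 = 267.251 ms
Then RT(4) = 267.251 + 46.218 × log₂ 4 = 267.251 + 46.218 × 2 ≈ 359.686 ms.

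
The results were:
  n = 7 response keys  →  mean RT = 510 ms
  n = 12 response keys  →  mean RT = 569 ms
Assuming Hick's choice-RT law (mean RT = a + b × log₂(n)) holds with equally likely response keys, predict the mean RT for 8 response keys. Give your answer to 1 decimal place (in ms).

RT is linear in log₂ n, so two points fix the line:
  b = (569 − 510) / (log₂ 12 − log₂ 7) = 59 / (3.5850 − 2.8074) = 75.874 ms/bit
  a = 510 − 75.874 × 2.8074 = 296.995 ms
Then RT(8) = 296.995 + 75.874 × log₂ 8 = 296.995 + 75.874 × 3 ≈ 524.617 ms.

524.6 ms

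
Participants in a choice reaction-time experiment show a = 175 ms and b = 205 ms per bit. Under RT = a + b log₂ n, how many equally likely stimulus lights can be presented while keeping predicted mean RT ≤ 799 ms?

8

Information budget: (799 − 175)/205 = 3.0439 bits, so n ≤ 2^3.0439 = 8.247 → at most 8.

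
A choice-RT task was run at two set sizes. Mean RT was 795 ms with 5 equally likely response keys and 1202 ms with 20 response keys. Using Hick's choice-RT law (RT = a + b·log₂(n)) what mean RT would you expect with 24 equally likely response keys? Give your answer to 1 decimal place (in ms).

1255.5 ms

With log₂ n on the abscissa the relation is linear; from the two conditions:
  b = (1202 − 795) / (log₂ 20 − log₂ 5) = 407 / (4.3219 − 2.3219) = 203.500 ms/bit
  a = 795 − 203.500 × 2.3219 = 322.488 ms
Then RT(24) = 322.488 + 203.500 × log₂ 24 = 322.488 + 203.500 × 4.5850 ≈ 1255.528 ms.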